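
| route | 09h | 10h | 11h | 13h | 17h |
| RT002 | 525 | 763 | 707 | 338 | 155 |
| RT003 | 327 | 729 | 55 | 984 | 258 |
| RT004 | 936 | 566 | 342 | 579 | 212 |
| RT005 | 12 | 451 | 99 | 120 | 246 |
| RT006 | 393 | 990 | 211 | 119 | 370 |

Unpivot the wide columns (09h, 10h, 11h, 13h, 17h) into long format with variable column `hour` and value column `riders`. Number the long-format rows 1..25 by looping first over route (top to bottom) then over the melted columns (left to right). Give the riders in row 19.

25 rows total (5 × 5). Row 19: index ⌊(19-1)/5⌋ = 3 into route → RT005; (19-1) mod 5 = 3 into the melted columns → 13h.
So row 19 is (RT005, 13h, 120); riders = 120.

120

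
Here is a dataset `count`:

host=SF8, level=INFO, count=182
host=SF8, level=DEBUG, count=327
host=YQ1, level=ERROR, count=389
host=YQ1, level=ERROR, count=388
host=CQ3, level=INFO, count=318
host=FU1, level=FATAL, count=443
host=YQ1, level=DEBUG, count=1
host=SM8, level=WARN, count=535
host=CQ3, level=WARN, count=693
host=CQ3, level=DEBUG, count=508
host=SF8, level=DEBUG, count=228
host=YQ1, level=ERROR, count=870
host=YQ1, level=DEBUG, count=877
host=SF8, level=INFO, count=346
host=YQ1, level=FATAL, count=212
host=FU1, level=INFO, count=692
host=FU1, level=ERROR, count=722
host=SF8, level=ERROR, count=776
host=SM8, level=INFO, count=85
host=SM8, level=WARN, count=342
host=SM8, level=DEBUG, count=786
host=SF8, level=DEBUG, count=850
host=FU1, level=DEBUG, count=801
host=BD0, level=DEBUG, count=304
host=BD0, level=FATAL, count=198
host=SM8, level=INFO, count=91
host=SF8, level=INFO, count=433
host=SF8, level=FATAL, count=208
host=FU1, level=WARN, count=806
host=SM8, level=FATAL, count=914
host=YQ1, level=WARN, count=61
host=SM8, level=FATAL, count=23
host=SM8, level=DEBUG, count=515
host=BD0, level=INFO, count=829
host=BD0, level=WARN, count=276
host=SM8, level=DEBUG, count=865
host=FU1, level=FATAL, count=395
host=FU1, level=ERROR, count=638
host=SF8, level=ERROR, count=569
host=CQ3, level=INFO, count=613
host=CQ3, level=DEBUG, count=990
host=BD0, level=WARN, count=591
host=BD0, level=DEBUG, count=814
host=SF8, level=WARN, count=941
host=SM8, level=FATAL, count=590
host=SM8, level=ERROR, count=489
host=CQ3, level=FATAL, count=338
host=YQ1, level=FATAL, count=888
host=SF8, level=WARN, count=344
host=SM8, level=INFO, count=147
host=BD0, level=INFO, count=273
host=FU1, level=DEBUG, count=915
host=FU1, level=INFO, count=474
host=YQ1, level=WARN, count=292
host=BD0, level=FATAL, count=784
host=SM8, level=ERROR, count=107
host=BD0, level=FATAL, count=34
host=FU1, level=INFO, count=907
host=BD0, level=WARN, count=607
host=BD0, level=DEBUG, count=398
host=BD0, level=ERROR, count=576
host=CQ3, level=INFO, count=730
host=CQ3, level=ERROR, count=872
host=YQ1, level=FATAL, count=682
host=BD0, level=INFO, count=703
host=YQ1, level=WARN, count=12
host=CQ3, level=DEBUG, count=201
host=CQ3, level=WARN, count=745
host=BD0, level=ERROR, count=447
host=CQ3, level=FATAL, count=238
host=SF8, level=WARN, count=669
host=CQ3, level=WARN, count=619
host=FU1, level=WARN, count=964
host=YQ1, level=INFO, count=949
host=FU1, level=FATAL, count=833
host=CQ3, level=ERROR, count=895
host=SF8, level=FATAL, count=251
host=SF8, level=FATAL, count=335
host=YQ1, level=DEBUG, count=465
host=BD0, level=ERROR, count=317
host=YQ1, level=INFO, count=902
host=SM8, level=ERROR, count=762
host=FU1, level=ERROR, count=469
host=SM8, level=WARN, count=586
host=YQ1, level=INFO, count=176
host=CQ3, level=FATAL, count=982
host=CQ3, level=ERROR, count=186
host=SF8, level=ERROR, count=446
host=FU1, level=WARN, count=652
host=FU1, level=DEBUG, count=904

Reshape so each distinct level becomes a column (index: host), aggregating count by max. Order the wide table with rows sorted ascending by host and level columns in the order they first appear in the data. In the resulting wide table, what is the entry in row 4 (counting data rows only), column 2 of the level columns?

With rows sorted ascending by host, row 4 is host=SF8. level columns in first-appearance order: INFO, DEBUG, ERROR, FATAL, WARN; column 2 is DEBUG.
Long rows with host=SF8, level=DEBUG: max(327, 228, 850) = 850.

850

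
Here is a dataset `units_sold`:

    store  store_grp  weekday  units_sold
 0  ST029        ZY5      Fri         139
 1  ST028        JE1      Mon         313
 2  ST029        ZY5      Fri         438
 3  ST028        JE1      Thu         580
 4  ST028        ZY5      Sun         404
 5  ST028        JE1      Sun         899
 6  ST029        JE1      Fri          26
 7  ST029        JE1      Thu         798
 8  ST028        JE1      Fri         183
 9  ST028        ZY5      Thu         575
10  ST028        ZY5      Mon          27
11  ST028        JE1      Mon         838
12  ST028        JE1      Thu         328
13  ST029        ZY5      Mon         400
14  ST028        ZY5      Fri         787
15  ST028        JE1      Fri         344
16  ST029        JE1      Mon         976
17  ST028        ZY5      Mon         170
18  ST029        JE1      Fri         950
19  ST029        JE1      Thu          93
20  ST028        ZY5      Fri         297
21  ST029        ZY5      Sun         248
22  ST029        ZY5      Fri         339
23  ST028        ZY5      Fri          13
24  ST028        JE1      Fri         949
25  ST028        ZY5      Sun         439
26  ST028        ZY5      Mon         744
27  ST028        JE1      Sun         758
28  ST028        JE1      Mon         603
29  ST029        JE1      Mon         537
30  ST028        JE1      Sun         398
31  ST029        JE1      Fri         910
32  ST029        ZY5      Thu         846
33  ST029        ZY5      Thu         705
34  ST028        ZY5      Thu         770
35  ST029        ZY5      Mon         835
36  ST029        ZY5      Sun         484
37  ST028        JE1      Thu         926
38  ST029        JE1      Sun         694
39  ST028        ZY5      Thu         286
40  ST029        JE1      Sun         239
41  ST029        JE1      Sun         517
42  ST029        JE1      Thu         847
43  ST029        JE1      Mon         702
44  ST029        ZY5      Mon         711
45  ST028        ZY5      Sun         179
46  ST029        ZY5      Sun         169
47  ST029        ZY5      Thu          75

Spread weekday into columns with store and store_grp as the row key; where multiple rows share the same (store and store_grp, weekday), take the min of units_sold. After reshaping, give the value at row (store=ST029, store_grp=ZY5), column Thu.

Rows with store=ST029, store_grp=ZY5 and weekday=Thu: units_sold values are 846, 705, 75.
min(846, 705, 75) = 75.

75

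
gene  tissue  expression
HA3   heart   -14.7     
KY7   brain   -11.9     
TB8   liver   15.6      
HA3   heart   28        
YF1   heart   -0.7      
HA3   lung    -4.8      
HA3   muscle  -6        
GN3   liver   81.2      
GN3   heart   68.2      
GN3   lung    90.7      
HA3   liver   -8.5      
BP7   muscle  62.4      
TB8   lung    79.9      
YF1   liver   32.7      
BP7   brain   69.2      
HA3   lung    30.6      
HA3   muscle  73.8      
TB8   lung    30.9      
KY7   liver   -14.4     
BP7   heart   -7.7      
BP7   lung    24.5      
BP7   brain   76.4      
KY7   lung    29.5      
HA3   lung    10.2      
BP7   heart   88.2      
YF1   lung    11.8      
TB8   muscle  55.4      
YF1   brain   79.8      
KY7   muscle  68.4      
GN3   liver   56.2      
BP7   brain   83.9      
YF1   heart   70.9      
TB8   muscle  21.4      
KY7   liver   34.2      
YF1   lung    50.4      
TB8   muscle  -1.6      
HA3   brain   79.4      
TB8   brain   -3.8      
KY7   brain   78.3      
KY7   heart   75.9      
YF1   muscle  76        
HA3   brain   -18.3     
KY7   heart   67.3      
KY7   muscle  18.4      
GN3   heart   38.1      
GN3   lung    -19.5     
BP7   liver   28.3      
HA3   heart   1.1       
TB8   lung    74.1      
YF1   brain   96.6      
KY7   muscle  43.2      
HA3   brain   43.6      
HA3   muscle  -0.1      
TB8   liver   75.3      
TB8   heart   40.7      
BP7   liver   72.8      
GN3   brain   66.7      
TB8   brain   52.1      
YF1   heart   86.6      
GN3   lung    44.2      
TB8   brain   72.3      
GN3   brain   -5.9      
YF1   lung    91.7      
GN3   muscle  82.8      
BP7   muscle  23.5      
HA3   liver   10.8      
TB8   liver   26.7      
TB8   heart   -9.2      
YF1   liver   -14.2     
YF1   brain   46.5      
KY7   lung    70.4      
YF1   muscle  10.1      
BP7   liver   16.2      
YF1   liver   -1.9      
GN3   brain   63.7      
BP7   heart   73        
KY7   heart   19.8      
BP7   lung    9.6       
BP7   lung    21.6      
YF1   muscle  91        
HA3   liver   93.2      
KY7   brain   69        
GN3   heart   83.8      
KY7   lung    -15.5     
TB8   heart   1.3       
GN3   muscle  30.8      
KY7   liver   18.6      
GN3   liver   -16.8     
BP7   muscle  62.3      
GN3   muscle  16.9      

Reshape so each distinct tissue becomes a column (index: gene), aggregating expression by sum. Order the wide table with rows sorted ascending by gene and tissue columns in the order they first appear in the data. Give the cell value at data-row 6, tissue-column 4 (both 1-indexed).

With rows sorted ascending by gene, row 6 is gene=YF1. tissue columns in first-appearance order: heart, brain, liver, lung, muscle; column 4 is lung.
Long rows with gene=YF1, tissue=lung: 11.8 + 50.4 + 91.7 = 153.9.

153.9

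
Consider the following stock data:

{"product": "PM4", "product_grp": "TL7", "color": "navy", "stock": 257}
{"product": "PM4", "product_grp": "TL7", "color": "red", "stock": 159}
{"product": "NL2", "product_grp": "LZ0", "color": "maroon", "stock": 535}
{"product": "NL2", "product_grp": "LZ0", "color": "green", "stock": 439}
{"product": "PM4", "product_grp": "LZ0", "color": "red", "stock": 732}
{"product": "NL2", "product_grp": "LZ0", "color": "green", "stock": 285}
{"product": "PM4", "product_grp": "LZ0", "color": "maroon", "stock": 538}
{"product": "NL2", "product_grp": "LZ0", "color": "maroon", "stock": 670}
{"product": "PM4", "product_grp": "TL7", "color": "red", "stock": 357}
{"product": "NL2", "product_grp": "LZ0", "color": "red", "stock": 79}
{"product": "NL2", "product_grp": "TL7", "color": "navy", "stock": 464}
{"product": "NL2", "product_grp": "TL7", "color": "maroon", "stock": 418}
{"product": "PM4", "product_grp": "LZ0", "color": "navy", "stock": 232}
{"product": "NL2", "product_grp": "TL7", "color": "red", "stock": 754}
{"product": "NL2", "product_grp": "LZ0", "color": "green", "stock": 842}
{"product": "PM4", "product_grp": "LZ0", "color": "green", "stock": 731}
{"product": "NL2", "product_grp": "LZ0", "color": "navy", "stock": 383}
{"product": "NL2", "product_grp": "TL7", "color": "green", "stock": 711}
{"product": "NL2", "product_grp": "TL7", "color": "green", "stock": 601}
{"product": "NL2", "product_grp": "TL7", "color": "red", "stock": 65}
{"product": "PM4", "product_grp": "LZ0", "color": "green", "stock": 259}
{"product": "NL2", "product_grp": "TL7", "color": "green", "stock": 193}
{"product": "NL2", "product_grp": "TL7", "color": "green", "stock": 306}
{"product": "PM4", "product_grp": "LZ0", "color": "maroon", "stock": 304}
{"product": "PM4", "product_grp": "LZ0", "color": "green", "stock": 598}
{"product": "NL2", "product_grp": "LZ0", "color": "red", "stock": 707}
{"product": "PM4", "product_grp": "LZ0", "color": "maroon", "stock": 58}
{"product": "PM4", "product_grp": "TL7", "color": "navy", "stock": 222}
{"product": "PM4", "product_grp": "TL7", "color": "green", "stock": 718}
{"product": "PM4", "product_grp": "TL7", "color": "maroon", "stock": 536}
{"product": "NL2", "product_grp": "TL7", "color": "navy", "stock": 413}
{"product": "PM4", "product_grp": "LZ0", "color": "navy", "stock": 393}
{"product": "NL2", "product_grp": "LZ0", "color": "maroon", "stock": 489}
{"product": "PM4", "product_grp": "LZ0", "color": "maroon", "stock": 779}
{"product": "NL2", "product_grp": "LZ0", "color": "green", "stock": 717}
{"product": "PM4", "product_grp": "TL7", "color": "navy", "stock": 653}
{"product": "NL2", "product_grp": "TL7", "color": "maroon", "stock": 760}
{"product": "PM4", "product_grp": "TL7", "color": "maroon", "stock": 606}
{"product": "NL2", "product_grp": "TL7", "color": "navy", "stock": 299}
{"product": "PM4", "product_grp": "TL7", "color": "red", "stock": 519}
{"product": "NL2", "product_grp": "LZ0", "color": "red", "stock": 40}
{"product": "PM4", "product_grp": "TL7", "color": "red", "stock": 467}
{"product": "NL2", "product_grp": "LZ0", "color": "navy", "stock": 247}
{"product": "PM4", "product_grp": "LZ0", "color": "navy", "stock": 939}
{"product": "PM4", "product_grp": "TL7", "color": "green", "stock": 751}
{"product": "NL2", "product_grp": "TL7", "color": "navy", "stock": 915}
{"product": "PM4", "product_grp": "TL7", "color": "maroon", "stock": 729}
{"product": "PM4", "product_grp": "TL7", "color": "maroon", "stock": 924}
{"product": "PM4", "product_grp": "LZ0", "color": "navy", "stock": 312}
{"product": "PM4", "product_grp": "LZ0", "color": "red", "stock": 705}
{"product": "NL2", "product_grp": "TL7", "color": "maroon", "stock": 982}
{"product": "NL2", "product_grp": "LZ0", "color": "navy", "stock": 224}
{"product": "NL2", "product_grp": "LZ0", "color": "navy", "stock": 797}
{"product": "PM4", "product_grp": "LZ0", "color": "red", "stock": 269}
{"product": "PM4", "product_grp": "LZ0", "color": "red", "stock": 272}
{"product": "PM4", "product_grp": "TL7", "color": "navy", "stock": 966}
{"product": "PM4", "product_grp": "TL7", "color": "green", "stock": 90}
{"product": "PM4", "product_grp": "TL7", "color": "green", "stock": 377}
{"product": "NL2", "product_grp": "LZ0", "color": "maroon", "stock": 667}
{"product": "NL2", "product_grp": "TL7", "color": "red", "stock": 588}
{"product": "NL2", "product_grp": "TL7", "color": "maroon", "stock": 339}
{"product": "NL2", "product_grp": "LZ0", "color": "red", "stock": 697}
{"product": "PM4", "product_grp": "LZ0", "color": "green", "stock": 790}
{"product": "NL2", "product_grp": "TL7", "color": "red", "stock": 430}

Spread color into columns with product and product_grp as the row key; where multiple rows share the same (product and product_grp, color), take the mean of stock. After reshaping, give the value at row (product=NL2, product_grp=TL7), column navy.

Rows with product=NL2, product_grp=TL7 and color=navy: stock values are 464, 413, 299, 915.
(464 + 413 + 299 + 915) / 4 = 522.75.

522.75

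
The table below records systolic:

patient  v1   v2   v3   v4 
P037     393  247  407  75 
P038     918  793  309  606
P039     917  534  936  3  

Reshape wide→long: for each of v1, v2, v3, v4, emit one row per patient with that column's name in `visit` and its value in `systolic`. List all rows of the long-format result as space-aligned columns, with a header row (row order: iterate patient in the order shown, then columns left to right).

patient  visit  systolic
P037     v1     393     
P037     v2     247     
P037     v3     407     
P037     v4     75      
P038     v1     918     
P038     v2     793     
P038     v3     309     
P038     v4     606     
P039     v1     917     
P039     v2     534     
P039     v3     936     
P039     v4     3       

Each (patient, column) pair becomes one row: 3 × 4 = 12 rows.
For example, (P037, v1) → systolic=393.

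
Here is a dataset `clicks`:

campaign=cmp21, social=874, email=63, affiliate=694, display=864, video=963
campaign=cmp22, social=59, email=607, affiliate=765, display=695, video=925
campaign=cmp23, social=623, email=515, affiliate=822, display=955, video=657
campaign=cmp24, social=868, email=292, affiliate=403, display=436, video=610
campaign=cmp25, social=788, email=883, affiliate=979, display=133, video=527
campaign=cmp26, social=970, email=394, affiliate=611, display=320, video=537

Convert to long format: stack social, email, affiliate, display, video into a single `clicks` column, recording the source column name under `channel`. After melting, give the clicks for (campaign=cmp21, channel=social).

Unpivoting turns each (campaign, wide-column) pair into one long row.
The wide cell at row cmp21, column social holds 874, so the long row (cmp21, social) has clicks=874.

874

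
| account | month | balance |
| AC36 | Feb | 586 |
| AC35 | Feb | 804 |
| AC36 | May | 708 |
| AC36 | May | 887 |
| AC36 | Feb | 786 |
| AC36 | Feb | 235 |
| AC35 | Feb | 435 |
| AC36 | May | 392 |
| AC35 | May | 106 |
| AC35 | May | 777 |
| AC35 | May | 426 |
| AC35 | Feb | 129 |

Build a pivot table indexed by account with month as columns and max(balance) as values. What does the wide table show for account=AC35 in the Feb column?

804

Rows with account=AC35 and month=Feb: balance values are 804, 435, 129.
max(804, 435, 129) = 804.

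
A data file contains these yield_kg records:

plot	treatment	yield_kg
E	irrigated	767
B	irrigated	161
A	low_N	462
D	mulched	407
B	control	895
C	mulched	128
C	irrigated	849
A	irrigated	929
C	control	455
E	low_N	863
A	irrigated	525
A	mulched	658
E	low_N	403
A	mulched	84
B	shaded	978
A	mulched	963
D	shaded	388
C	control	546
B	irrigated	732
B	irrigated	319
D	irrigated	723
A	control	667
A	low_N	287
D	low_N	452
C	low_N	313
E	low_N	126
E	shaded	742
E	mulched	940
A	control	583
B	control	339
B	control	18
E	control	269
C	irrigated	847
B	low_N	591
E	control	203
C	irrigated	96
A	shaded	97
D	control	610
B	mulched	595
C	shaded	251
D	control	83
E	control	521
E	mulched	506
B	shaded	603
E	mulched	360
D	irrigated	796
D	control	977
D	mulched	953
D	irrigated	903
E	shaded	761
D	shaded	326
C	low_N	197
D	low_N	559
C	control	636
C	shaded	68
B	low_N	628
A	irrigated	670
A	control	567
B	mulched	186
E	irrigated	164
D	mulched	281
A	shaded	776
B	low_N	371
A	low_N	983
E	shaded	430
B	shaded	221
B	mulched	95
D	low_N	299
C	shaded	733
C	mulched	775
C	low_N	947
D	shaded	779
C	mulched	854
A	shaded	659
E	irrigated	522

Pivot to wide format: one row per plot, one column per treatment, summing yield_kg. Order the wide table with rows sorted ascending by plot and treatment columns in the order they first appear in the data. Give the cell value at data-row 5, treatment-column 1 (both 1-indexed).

1453

With rows sorted ascending by plot, row 5 is plot=E. treatment columns in first-appearance order: irrigated, low_N, mulched, control, shaded; column 1 is irrigated.
Long rows with plot=E, treatment=irrigated: 767 + 164 + 522 = 1453.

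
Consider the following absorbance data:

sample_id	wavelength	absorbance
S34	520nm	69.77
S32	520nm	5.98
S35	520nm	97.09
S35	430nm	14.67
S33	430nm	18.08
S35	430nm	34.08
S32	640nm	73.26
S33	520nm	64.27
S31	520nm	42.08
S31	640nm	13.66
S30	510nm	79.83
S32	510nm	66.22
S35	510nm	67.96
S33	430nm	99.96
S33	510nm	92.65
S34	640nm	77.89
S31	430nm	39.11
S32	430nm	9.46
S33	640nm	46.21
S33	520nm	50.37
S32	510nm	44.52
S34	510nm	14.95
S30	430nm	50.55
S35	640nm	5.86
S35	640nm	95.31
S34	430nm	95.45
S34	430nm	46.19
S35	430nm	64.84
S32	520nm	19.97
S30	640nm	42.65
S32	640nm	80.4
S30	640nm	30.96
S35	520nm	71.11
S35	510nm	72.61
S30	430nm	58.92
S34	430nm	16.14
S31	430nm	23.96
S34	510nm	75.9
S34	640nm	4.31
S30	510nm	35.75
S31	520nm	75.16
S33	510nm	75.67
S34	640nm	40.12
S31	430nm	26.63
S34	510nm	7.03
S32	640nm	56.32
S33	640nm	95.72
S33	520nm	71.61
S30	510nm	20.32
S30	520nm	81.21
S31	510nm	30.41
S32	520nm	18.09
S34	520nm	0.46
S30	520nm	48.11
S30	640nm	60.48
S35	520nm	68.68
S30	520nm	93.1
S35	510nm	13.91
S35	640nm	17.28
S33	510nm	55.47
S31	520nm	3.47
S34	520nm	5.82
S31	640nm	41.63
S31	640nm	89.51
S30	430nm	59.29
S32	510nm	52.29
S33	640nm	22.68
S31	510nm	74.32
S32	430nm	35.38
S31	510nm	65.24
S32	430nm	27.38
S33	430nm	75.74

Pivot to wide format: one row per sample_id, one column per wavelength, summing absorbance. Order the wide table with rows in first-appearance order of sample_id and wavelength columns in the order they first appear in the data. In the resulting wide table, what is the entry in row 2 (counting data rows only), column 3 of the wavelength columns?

With rows in first-appearance order of sample_id, row 2 is sample_id=S32. wavelength columns in first-appearance order: 520nm, 430nm, 640nm, 510nm; column 3 is 640nm.
Long rows with sample_id=S32, wavelength=640nm: 73.26 + 80.4 + 56.32 = 209.98.

209.98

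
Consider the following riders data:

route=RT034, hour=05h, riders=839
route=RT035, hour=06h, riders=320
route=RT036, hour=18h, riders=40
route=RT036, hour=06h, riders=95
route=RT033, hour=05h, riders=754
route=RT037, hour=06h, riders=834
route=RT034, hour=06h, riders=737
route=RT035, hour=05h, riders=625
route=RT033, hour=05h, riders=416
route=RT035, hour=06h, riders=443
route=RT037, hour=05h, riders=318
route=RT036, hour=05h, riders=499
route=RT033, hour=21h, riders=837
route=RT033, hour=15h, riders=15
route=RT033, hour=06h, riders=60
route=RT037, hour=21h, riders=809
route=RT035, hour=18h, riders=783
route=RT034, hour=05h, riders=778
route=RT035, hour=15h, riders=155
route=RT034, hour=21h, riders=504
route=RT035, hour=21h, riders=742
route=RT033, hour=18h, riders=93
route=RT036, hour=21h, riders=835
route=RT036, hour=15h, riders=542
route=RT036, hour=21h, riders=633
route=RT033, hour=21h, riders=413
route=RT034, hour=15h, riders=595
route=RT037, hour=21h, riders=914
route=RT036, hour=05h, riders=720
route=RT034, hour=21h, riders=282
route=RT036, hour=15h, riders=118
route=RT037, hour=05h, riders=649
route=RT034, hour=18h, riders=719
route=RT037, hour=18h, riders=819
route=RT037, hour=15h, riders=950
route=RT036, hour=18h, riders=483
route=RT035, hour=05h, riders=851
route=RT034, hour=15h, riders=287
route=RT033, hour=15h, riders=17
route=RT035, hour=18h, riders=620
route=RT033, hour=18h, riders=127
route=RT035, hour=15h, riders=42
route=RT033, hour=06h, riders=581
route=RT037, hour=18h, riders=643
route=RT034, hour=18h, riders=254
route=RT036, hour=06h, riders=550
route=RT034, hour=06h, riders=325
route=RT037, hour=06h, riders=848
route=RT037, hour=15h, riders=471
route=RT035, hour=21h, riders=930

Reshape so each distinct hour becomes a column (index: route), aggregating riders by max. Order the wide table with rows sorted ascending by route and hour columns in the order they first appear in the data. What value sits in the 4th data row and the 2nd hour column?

With rows sorted ascending by route, row 4 is route=RT036. hour columns in first-appearance order: 05h, 06h, 18h, 21h, 15h; column 2 is 06h.
Long rows with route=RT036, hour=06h: max(95, 550) = 550.

550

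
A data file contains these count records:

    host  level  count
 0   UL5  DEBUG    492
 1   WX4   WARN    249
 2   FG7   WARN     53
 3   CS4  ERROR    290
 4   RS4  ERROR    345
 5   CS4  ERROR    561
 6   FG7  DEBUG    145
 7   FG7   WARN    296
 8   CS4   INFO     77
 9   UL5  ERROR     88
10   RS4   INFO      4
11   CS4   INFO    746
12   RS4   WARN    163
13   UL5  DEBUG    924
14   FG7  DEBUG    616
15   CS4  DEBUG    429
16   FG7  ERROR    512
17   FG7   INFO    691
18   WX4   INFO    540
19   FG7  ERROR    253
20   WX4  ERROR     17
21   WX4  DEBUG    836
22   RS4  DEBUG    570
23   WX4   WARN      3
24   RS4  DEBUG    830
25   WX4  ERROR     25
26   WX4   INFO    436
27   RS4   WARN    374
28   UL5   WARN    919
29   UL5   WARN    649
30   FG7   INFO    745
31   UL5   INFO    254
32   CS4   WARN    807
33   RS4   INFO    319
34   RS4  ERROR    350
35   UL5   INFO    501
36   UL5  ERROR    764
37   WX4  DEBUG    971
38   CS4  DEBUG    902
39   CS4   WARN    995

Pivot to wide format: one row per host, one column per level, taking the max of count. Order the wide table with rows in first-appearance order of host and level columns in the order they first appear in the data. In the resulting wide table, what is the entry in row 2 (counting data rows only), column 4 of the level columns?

540

With rows in first-appearance order of host, row 2 is host=WX4. level columns in first-appearance order: DEBUG, WARN, ERROR, INFO; column 4 is INFO.
Long rows with host=WX4, level=INFO: max(540, 436) = 540.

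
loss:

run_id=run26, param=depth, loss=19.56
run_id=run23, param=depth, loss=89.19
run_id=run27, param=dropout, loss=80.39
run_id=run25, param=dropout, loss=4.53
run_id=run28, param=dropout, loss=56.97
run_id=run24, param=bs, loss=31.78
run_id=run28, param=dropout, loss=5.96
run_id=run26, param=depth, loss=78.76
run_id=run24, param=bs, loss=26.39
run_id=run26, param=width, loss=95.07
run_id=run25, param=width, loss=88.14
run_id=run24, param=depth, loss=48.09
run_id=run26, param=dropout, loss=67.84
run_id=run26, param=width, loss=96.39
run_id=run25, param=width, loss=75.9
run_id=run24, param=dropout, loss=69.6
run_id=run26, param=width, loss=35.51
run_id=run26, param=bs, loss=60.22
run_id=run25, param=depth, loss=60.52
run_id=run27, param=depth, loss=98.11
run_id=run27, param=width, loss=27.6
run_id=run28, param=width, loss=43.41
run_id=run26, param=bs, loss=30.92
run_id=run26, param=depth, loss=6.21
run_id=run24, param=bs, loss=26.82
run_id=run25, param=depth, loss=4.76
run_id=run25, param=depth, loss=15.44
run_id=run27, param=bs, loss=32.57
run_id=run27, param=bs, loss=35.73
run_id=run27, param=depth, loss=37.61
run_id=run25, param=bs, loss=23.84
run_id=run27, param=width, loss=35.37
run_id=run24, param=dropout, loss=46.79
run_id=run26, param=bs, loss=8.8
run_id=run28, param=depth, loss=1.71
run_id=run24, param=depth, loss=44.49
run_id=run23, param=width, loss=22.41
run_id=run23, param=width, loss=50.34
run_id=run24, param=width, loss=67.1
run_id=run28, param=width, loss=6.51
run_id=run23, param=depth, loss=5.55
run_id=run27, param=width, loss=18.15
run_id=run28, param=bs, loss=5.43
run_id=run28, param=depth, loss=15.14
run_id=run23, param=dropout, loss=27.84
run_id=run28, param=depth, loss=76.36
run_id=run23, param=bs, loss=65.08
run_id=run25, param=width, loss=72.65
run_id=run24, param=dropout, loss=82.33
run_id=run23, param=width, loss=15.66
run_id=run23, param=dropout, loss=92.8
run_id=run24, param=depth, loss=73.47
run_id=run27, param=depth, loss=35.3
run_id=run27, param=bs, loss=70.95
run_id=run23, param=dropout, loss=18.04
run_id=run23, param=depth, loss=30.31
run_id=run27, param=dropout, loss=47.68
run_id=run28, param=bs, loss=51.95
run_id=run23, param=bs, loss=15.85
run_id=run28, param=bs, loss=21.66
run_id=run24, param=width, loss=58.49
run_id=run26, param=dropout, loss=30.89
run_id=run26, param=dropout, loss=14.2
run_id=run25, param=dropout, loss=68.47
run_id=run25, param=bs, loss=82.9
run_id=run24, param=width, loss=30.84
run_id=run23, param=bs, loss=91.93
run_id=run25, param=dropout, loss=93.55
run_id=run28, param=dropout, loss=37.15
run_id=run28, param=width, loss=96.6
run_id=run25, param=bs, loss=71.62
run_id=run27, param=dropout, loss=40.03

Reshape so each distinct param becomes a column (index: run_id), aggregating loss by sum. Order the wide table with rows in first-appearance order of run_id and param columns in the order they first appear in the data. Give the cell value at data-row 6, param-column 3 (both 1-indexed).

With rows in first-appearance order of run_id, row 6 is run_id=run24. param columns in first-appearance order: depth, dropout, bs, width; column 3 is bs.
Long rows with run_id=run24, param=bs: 31.78 + 26.39 + 26.82 = 84.99.

84.99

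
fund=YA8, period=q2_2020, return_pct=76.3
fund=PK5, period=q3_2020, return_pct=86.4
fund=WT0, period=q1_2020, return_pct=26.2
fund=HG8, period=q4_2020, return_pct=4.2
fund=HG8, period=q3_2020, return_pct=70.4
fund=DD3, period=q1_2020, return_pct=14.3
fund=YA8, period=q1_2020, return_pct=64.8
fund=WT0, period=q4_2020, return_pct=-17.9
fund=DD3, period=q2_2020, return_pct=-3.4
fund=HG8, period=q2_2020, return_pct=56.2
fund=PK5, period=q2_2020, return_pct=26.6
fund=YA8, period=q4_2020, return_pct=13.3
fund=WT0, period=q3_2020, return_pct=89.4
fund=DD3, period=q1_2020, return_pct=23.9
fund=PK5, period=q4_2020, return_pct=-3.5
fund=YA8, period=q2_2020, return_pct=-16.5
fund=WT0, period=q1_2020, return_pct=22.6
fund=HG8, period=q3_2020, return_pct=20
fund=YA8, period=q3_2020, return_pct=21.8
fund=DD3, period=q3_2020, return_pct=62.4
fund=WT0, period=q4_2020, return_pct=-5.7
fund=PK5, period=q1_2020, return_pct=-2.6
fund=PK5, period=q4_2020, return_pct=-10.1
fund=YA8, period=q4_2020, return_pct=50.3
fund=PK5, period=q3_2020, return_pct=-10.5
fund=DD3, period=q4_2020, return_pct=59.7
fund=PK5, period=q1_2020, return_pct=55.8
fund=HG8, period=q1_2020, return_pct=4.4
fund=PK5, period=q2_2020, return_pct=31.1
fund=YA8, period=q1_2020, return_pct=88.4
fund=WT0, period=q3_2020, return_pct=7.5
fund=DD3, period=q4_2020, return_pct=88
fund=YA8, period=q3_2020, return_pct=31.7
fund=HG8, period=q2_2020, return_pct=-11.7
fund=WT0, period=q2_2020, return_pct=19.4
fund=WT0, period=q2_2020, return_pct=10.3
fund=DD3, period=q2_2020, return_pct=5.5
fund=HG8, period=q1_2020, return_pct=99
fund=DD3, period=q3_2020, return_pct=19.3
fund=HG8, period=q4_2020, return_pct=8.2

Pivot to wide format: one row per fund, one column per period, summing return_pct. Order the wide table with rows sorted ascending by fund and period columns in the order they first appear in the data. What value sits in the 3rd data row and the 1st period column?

With rows sorted ascending by fund, row 3 is fund=PK5. period columns in first-appearance order: q2_2020, q3_2020, q1_2020, q4_2020; column 1 is q2_2020.
Long rows with fund=PK5, period=q2_2020: 26.6 + 31.1 = 57.7.

57.7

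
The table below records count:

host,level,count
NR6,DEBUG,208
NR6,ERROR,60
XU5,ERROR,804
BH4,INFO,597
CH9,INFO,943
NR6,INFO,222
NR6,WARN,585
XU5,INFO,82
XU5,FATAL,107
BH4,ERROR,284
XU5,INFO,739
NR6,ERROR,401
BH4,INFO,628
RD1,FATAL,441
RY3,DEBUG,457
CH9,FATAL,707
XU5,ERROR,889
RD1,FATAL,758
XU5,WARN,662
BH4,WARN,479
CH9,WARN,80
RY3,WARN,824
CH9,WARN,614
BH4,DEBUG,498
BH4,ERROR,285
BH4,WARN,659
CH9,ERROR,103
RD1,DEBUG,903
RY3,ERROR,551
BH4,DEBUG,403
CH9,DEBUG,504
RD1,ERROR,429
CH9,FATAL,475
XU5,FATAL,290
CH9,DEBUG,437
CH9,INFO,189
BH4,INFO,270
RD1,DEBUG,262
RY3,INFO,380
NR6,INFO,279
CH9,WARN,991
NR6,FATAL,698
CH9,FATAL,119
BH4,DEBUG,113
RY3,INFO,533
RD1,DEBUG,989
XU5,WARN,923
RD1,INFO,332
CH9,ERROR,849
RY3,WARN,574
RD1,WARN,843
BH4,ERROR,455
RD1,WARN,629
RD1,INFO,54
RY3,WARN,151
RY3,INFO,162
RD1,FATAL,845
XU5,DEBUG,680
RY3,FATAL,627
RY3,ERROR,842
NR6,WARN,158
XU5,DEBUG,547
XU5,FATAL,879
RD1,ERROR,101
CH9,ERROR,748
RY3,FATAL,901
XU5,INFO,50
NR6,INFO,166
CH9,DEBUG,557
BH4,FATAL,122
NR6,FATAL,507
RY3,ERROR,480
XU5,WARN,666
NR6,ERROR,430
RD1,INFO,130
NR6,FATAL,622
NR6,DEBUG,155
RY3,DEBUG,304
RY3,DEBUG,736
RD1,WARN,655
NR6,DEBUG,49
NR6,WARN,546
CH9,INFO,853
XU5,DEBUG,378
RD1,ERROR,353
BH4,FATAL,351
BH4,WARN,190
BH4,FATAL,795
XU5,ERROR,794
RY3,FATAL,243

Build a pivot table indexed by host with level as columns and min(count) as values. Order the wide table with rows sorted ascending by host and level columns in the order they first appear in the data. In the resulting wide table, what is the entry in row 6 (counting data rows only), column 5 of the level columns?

107

With rows sorted ascending by host, row 6 is host=XU5. level columns in first-appearance order: DEBUG, ERROR, INFO, WARN, FATAL; column 5 is FATAL.
Long rows with host=XU5, level=FATAL: min(107, 290, 879) = 107.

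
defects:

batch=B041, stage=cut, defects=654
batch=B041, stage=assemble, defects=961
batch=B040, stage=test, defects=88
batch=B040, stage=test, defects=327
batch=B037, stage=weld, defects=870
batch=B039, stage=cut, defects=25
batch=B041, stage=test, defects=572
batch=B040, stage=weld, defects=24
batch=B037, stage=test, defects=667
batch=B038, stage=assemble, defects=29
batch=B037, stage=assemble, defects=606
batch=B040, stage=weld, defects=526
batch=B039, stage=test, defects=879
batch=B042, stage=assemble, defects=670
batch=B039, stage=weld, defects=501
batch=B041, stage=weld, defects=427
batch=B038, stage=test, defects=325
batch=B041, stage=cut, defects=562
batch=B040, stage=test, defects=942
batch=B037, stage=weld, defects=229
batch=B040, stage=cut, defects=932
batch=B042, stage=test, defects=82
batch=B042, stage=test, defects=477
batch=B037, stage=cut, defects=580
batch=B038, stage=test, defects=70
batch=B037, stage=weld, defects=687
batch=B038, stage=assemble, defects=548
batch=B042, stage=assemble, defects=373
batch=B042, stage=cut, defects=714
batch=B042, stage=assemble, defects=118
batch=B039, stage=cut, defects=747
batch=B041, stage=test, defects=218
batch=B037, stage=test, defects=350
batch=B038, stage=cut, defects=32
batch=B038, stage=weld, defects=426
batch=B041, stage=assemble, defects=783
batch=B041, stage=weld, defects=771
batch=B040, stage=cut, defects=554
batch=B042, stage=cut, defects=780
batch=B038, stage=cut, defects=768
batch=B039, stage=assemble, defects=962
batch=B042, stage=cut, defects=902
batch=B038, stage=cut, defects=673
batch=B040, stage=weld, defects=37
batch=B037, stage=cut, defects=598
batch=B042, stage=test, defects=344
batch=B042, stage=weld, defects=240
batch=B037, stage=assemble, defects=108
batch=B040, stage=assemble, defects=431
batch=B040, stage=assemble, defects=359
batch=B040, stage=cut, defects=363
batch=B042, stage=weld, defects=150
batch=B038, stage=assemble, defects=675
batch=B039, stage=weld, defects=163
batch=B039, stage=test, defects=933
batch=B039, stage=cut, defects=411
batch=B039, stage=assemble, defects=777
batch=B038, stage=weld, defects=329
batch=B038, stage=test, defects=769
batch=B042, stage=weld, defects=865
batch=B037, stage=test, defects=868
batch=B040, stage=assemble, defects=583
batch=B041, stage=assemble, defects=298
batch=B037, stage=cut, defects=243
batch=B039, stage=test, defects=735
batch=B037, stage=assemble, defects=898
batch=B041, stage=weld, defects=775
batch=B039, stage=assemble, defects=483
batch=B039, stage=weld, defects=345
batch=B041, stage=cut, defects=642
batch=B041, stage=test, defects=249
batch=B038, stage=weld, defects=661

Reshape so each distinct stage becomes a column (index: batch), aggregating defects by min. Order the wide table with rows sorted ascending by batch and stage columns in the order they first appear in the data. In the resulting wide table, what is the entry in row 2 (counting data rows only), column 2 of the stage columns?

With rows sorted ascending by batch, row 2 is batch=B038. stage columns in first-appearance order: cut, assemble, test, weld; column 2 is assemble.
Long rows with batch=B038, stage=assemble: min(29, 548, 675) = 29.

29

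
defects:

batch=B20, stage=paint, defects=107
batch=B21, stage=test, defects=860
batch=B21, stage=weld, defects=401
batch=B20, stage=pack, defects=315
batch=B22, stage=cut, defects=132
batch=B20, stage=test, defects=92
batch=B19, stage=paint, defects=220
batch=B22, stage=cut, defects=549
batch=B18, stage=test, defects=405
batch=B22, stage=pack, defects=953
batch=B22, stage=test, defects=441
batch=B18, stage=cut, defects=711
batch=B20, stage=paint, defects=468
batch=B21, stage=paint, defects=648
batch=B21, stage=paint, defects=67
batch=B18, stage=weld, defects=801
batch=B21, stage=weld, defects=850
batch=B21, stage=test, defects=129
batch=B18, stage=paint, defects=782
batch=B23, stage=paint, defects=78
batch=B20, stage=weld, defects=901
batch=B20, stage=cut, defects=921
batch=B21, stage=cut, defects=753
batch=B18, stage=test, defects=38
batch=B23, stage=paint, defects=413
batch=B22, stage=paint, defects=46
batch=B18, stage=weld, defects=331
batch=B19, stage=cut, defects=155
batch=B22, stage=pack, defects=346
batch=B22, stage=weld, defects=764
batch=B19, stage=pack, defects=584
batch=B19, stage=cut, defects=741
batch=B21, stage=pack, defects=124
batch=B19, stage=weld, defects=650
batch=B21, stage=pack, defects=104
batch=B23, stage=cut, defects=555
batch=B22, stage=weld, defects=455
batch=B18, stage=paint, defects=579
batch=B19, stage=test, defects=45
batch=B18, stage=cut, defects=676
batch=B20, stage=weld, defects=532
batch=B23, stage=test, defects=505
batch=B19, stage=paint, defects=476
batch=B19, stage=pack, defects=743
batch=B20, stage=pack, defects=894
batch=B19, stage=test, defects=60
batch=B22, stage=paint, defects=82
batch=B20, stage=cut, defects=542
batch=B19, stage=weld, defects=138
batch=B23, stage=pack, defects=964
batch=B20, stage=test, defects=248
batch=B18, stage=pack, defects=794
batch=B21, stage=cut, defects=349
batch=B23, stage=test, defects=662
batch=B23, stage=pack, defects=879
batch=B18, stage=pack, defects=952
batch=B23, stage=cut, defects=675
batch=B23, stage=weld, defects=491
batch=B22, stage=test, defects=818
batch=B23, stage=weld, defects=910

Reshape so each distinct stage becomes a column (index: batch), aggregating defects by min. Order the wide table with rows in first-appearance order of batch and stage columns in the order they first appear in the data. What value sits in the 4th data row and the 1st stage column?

With rows in first-appearance order of batch, row 4 is batch=B19. stage columns in first-appearance order: paint, test, weld, pack, cut; column 1 is paint.
Long rows with batch=B19, stage=paint: min(220, 476) = 220.

220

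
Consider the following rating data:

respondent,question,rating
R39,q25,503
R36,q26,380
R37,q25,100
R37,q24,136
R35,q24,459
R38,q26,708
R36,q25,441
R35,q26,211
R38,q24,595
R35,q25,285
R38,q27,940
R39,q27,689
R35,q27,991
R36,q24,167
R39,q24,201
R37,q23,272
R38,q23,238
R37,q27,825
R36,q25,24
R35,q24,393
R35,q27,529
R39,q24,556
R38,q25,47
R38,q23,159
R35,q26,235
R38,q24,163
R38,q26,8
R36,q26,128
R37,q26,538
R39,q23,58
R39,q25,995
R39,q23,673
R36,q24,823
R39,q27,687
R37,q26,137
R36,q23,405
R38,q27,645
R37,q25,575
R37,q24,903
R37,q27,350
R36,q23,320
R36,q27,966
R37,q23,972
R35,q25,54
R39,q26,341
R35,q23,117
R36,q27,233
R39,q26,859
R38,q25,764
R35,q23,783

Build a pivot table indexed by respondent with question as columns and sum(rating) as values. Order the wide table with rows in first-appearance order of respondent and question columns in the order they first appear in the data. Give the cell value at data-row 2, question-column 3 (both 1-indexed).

With rows in first-appearance order of respondent, row 2 is respondent=R36. question columns in first-appearance order: q25, q26, q24, q27, q23; column 3 is q24.
Long rows with respondent=R36, question=q24: 167 + 823 = 990.

990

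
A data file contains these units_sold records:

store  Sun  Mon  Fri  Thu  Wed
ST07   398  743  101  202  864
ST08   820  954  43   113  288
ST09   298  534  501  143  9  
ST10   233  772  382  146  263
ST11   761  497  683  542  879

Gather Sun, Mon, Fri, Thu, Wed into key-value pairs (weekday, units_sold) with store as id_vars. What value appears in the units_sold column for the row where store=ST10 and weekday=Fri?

382

Unpivoting turns each (store, wide-column) pair into one long row.
The wide cell at row ST10, column Fri holds 382, so the long row (ST10, Fri) has units_sold=382.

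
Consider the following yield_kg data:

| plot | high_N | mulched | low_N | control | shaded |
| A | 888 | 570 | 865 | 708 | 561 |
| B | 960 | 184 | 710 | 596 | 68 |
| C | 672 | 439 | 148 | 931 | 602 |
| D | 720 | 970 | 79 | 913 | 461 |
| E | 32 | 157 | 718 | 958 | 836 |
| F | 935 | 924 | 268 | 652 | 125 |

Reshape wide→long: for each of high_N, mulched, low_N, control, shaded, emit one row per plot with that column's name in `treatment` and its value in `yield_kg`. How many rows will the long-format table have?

6 plot values × 5 melted columns = 30 rows.

30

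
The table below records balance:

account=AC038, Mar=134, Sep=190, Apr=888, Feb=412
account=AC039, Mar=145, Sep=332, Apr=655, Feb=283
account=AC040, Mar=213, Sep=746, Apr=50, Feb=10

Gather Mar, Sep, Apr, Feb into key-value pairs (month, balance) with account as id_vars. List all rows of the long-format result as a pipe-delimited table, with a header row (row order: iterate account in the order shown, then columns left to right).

| account | month | balance |
| AC038 | Mar | 134 |
| AC038 | Sep | 190 |
| AC038 | Apr | 888 |
| AC038 | Feb | 412 |
| AC039 | Mar | 145 |
| AC039 | Sep | 332 |
| AC039 | Apr | 655 |
| AC039 | Feb | 283 |
| AC040 | Mar | 213 |
| AC040 | Sep | 746 |
| AC040 | Apr | 50 |
| AC040 | Feb | 10 |

Each (account, column) pair becomes one row: 3 × 4 = 12 rows.
For example, (AC038, Mar) → balance=134.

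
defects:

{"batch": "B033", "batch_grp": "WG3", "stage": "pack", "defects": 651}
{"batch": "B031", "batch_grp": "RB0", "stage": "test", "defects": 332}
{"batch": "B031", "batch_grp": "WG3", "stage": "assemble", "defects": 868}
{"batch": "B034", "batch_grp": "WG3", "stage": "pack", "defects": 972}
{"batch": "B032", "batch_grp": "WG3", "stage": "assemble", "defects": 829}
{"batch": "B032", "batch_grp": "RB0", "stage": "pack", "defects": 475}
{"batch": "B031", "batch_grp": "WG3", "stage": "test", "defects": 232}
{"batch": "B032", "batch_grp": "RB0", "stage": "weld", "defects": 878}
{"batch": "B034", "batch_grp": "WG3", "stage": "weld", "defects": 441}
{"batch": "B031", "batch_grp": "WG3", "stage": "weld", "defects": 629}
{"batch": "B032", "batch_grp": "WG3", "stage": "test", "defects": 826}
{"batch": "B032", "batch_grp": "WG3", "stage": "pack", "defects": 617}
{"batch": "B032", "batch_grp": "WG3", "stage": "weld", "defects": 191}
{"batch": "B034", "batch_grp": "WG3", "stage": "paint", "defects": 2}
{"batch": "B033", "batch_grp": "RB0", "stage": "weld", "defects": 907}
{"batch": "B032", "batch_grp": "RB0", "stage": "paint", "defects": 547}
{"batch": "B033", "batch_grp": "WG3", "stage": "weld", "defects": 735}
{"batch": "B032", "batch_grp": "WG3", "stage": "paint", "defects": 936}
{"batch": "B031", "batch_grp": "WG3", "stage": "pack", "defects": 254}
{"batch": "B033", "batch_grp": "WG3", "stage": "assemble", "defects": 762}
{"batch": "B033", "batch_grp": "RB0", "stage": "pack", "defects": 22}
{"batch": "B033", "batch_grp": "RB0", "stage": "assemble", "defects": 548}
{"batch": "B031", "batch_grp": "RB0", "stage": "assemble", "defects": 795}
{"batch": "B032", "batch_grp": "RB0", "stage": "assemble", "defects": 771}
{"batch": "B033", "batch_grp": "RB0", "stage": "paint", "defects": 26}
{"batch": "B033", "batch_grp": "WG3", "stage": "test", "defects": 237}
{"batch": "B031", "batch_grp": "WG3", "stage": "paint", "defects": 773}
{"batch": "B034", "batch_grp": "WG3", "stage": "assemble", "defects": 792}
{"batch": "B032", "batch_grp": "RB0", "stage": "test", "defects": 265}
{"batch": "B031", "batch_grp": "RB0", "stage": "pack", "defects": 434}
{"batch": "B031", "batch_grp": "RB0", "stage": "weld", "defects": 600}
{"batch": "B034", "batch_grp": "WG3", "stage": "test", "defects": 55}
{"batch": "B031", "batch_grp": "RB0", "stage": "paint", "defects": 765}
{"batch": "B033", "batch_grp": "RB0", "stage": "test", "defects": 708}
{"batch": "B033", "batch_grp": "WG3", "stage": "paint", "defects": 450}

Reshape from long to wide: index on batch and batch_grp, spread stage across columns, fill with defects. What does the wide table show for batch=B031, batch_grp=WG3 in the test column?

232

Wide layout: rows indexed by batch and batch_grp, columns are the 5 distinct stage values (pack, test, assemble, weld, paint).
Cell (batch=B031, batch_grp=WG3, stage=test) draws from the long row where batch=B031, batch_grp=WG3 and stage=test, which has defects=232.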